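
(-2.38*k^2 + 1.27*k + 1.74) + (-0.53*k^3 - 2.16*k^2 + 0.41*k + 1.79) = -0.53*k^3 - 4.54*k^2 + 1.68*k + 3.53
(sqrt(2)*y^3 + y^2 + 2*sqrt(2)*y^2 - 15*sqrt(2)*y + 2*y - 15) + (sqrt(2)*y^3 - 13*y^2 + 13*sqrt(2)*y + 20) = 2*sqrt(2)*y^3 - 12*y^2 + 2*sqrt(2)*y^2 - 2*sqrt(2)*y + 2*y + 5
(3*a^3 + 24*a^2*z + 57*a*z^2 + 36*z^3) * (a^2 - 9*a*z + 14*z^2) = 3*a^5 - 3*a^4*z - 117*a^3*z^2 - 141*a^2*z^3 + 474*a*z^4 + 504*z^5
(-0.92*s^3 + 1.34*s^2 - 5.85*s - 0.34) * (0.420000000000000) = -0.3864*s^3 + 0.5628*s^2 - 2.457*s - 0.1428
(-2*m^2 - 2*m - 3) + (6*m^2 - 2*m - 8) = 4*m^2 - 4*m - 11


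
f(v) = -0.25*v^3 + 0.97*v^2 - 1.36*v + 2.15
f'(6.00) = -16.72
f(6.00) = -25.09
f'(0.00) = -1.36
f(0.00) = 2.15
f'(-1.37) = -5.43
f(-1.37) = 6.48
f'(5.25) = -11.85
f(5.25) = -14.43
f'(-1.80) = -7.28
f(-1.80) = 9.20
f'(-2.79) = -12.61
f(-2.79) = 18.92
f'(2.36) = -0.96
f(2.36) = 1.06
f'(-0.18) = -1.73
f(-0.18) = 2.43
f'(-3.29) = -15.86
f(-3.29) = 26.03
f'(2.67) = -1.53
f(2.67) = 0.68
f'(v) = -0.75*v^2 + 1.94*v - 1.36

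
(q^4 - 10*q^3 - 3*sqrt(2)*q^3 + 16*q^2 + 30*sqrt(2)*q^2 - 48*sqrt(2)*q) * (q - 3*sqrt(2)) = q^5 - 10*q^4 - 6*sqrt(2)*q^4 + 34*q^3 + 60*sqrt(2)*q^3 - 180*q^2 - 96*sqrt(2)*q^2 + 288*q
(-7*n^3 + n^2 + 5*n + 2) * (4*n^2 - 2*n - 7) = -28*n^5 + 18*n^4 + 67*n^3 - 9*n^2 - 39*n - 14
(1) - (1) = 0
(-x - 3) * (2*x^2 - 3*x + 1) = -2*x^3 - 3*x^2 + 8*x - 3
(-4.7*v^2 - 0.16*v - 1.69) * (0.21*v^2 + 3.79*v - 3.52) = -0.987*v^4 - 17.8466*v^3 + 15.5827*v^2 - 5.8419*v + 5.9488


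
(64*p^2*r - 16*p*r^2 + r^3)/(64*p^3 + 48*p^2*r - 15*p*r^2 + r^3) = r/(p + r)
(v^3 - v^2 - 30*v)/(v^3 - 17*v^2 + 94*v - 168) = v*(v + 5)/(v^2 - 11*v + 28)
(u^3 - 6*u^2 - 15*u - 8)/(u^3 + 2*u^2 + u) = (u - 8)/u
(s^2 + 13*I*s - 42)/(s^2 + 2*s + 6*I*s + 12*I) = (s + 7*I)/(s + 2)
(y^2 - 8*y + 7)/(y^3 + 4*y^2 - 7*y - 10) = (y^2 - 8*y + 7)/(y^3 + 4*y^2 - 7*y - 10)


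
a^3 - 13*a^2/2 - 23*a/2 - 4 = (a - 8)*(a + 1/2)*(a + 1)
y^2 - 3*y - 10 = (y - 5)*(y + 2)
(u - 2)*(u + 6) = u^2 + 4*u - 12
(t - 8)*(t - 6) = t^2 - 14*t + 48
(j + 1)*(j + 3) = j^2 + 4*j + 3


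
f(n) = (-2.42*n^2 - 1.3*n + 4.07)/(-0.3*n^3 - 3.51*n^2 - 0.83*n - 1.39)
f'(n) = (-4.84*n - 1.3)/(-0.3*n^3 - 3.51*n^2 - 0.83*n - 1.39) + (-2.42*n^2 - 1.3*n + 4.07)*(0.9*n^2 + 7.02*n + 0.83)/(-0.3*n^3 - 3.51*n^2 - 0.83*n - 1.39)^2 = (-0.726*n^4 - 0.780000000000001*n^3 + 1.1086*n^2 + 35.299*n + 5.1851)/(0.09*n^6 + 2.106*n^5 + 12.8181*n^4 + 6.6606*n^3 + 10.4467*n^2 + 2.3074*n + 1.9321)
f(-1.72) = 0.10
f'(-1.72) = -0.70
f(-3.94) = 0.83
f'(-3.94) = -0.21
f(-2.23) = 0.37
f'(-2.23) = -0.41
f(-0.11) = -3.12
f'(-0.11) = 0.73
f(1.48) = 0.28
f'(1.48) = 0.42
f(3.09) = 0.50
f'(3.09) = 0.02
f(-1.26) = -0.35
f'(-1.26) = -1.34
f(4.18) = 0.50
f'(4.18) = -0.01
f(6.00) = 0.46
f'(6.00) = -0.02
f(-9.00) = 3.03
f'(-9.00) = -1.25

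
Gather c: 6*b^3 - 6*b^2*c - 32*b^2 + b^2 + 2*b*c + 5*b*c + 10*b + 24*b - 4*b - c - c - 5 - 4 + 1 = 6*b^3 - 31*b^2 + 30*b + c*(-6*b^2 + 7*b - 2) - 8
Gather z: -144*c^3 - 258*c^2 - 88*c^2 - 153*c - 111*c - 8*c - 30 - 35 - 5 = -144*c^3 - 346*c^2 - 272*c - 70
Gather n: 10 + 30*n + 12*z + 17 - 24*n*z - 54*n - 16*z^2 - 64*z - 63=n*(-24*z - 24) - 16*z^2 - 52*z - 36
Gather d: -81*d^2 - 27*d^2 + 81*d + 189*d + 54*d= -108*d^2 + 324*d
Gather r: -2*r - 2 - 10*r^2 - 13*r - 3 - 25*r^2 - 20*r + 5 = -35*r^2 - 35*r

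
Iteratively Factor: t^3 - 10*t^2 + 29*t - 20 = (t - 4)*(t^2 - 6*t + 5) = (t - 5)*(t - 4)*(t - 1)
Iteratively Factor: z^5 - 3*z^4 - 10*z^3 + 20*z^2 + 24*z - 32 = (z + 2)*(z^4 - 5*z^3 + 20*z - 16) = (z - 4)*(z + 2)*(z^3 - z^2 - 4*z + 4) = (z - 4)*(z + 2)^2*(z^2 - 3*z + 2) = (z - 4)*(z - 2)*(z + 2)^2*(z - 1)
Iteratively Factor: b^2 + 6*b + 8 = (b + 2)*(b + 4)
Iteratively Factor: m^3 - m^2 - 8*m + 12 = (m - 2)*(m^2 + m - 6) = (m - 2)^2*(m + 3)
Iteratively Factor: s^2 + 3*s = (s + 3)*(s)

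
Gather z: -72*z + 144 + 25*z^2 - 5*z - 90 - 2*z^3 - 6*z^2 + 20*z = -2*z^3 + 19*z^2 - 57*z + 54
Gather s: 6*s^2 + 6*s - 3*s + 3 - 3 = 6*s^2 + 3*s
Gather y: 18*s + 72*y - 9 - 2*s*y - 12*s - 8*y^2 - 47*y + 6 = 6*s - 8*y^2 + y*(25 - 2*s) - 3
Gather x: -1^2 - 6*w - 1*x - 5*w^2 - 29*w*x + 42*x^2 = -5*w^2 - 6*w + 42*x^2 + x*(-29*w - 1) - 1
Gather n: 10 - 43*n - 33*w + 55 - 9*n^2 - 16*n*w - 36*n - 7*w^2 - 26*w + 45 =-9*n^2 + n*(-16*w - 79) - 7*w^2 - 59*w + 110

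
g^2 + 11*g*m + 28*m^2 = (g + 4*m)*(g + 7*m)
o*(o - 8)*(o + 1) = o^3 - 7*o^2 - 8*o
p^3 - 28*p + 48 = (p - 4)*(p - 2)*(p + 6)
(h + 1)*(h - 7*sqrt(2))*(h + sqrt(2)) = h^3 - 6*sqrt(2)*h^2 + h^2 - 14*h - 6*sqrt(2)*h - 14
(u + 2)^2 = u^2 + 4*u + 4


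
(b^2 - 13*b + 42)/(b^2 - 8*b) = (b^2 - 13*b + 42)/(b*(b - 8))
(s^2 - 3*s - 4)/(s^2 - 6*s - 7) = (s - 4)/(s - 7)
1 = 1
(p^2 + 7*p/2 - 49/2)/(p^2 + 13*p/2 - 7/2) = (2*p - 7)/(2*p - 1)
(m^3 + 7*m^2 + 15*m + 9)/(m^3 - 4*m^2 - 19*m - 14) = (m^2 + 6*m + 9)/(m^2 - 5*m - 14)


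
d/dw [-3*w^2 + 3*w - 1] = 3 - 6*w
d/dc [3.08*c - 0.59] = 3.08000000000000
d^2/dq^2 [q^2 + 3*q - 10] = 2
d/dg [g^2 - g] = 2*g - 1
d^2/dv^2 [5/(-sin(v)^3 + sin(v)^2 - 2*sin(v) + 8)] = 5*(9*sin(v)^6 - 11*sin(v)^5 - 4*sin(v)^4 + 82*sin(v)^3 - 46*sin(v)^2 - 20*sin(v) + 8)/((sin(v) - 2)^3*(sin(v)^2 + sin(v) + 4)^3)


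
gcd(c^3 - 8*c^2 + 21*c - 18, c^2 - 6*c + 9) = c^2 - 6*c + 9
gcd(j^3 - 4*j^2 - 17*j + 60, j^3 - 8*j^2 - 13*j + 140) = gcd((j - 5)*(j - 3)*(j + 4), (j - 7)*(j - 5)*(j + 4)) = j^2 - j - 20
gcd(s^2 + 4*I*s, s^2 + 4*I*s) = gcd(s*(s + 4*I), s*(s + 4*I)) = s^2 + 4*I*s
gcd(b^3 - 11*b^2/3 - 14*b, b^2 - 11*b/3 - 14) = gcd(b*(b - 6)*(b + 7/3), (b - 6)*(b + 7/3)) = b^2 - 11*b/3 - 14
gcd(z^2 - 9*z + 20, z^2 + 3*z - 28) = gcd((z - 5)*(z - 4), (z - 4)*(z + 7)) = z - 4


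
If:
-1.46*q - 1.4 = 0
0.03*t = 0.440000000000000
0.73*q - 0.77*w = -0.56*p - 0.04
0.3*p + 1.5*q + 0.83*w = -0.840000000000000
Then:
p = 1.45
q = -0.96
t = 14.67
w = 0.20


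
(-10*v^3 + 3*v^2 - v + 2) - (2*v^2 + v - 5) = -10*v^3 + v^2 - 2*v + 7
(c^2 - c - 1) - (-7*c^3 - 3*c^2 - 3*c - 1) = 7*c^3 + 4*c^2 + 2*c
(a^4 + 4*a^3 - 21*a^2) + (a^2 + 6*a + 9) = a^4 + 4*a^3 - 20*a^2 + 6*a + 9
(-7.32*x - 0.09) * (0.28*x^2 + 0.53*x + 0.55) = -2.0496*x^3 - 3.9048*x^2 - 4.0737*x - 0.0495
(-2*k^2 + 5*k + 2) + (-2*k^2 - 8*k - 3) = -4*k^2 - 3*k - 1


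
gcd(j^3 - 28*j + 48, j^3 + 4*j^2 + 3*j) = 1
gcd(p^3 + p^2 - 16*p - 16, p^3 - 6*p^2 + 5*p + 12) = p^2 - 3*p - 4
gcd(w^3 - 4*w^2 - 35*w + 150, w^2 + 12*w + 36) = w + 6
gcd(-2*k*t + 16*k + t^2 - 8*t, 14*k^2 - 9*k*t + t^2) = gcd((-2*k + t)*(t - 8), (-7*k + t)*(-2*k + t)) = -2*k + t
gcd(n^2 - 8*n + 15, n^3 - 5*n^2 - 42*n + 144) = n - 3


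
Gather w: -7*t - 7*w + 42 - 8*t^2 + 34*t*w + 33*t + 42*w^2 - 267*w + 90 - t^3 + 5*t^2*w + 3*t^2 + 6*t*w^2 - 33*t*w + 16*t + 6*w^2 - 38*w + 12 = -t^3 - 5*t^2 + 42*t + w^2*(6*t + 48) + w*(5*t^2 + t - 312) + 144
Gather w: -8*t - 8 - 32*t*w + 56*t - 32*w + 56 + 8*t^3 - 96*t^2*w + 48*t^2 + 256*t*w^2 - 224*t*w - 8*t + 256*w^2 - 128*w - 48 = 8*t^3 + 48*t^2 + 40*t + w^2*(256*t + 256) + w*(-96*t^2 - 256*t - 160)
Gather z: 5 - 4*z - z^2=-z^2 - 4*z + 5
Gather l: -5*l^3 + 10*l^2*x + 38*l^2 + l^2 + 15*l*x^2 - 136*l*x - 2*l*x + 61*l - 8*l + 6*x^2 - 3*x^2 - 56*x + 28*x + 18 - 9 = -5*l^3 + l^2*(10*x + 39) + l*(15*x^2 - 138*x + 53) + 3*x^2 - 28*x + 9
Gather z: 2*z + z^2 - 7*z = z^2 - 5*z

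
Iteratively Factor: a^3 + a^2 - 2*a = (a)*(a^2 + a - 2) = a*(a + 2)*(a - 1)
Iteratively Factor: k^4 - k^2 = (k + 1)*(k^3 - k^2) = k*(k + 1)*(k^2 - k) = k*(k - 1)*(k + 1)*(k)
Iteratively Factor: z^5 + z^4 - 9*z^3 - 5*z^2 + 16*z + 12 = (z + 1)*(z^4 - 9*z^2 + 4*z + 12) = (z - 2)*(z + 1)*(z^3 + 2*z^2 - 5*z - 6) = (z - 2)^2*(z + 1)*(z^2 + 4*z + 3) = (z - 2)^2*(z + 1)^2*(z + 3)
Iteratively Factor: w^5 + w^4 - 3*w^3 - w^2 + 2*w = (w)*(w^4 + w^3 - 3*w^2 - w + 2) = w*(w + 1)*(w^3 - 3*w + 2) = w*(w - 1)*(w + 1)*(w^2 + w - 2) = w*(w - 1)^2*(w + 1)*(w + 2)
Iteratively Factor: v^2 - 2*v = (v)*(v - 2)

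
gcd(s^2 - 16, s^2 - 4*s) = s - 4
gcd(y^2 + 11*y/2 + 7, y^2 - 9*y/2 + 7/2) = 1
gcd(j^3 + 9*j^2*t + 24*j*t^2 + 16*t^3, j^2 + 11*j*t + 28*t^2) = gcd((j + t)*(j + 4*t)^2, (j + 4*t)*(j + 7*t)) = j + 4*t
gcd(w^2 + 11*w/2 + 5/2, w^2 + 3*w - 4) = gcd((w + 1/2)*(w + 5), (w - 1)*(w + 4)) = 1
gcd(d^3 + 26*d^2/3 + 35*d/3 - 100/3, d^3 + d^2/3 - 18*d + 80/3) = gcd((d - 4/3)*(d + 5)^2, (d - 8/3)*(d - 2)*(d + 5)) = d + 5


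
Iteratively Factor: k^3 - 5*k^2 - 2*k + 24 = (k - 4)*(k^2 - k - 6) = (k - 4)*(k - 3)*(k + 2)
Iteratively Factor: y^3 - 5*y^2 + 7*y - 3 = (y - 3)*(y^2 - 2*y + 1) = (y - 3)*(y - 1)*(y - 1)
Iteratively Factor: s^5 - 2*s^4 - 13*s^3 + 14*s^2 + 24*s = (s + 1)*(s^4 - 3*s^3 - 10*s^2 + 24*s) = (s - 4)*(s + 1)*(s^3 + s^2 - 6*s) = (s - 4)*(s - 2)*(s + 1)*(s^2 + 3*s) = s*(s - 4)*(s - 2)*(s + 1)*(s + 3)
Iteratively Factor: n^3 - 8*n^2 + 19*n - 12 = (n - 1)*(n^2 - 7*n + 12) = (n - 3)*(n - 1)*(n - 4)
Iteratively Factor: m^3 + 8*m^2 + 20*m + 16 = (m + 2)*(m^2 + 6*m + 8) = (m + 2)*(m + 4)*(m + 2)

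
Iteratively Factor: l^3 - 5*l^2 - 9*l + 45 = (l - 5)*(l^2 - 9) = (l - 5)*(l + 3)*(l - 3)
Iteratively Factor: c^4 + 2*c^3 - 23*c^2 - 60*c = (c)*(c^3 + 2*c^2 - 23*c - 60) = c*(c + 3)*(c^2 - c - 20) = c*(c + 3)*(c + 4)*(c - 5)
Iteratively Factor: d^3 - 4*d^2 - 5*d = (d)*(d^2 - 4*d - 5) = d*(d - 5)*(d + 1)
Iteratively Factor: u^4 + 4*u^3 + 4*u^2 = (u)*(u^3 + 4*u^2 + 4*u) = u*(u + 2)*(u^2 + 2*u) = u^2*(u + 2)*(u + 2)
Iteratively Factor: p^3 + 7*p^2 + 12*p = (p)*(p^2 + 7*p + 12) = p*(p + 4)*(p + 3)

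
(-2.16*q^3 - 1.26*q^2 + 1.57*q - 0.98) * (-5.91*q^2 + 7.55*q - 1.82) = 12.7656*q^5 - 8.8614*q^4 - 14.8605*q^3 + 19.9385*q^2 - 10.2564*q + 1.7836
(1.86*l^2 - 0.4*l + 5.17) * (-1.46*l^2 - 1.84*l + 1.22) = -2.7156*l^4 - 2.8384*l^3 - 4.543*l^2 - 10.0008*l + 6.3074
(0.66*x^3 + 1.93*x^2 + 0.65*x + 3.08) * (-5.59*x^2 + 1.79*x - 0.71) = -3.6894*x^5 - 9.6073*x^4 - 0.6474*x^3 - 17.424*x^2 + 5.0517*x - 2.1868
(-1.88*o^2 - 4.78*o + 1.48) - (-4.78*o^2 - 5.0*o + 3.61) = 2.9*o^2 + 0.22*o - 2.13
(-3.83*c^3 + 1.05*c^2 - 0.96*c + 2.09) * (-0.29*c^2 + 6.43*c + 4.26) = 1.1107*c^5 - 24.9314*c^4 - 9.2859*c^3 - 2.3059*c^2 + 9.3491*c + 8.9034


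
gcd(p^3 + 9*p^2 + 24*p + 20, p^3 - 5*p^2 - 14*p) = p + 2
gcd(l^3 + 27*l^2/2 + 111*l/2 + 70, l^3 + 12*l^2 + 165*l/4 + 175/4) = l^2 + 19*l/2 + 35/2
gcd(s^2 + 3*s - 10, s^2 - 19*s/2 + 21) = 1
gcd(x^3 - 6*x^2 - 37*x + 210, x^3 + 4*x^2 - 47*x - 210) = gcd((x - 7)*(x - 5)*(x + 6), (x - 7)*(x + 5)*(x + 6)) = x^2 - x - 42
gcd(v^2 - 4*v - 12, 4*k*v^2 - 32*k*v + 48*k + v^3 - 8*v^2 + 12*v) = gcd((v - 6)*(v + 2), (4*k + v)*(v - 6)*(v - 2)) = v - 6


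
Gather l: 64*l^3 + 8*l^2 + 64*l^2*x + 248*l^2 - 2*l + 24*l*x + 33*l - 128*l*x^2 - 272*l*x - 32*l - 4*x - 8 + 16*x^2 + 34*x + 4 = 64*l^3 + l^2*(64*x + 256) + l*(-128*x^2 - 248*x - 1) + 16*x^2 + 30*x - 4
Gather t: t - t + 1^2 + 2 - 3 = 0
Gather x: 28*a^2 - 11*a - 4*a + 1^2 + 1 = 28*a^2 - 15*a + 2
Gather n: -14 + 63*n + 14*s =63*n + 14*s - 14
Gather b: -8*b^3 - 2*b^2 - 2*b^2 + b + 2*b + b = -8*b^3 - 4*b^2 + 4*b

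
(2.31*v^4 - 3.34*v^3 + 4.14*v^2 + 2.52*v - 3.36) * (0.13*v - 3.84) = 0.3003*v^5 - 9.3046*v^4 + 13.3638*v^3 - 15.57*v^2 - 10.1136*v + 12.9024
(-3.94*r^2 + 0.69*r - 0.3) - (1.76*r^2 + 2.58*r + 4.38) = -5.7*r^2 - 1.89*r - 4.68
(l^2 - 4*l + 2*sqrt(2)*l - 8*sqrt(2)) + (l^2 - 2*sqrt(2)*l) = 2*l^2 - 4*l - 8*sqrt(2)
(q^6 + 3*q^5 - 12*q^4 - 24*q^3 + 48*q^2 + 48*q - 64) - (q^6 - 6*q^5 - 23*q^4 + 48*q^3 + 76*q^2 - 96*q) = 9*q^5 + 11*q^4 - 72*q^3 - 28*q^2 + 144*q - 64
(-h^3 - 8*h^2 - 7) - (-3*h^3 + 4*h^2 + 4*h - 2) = 2*h^3 - 12*h^2 - 4*h - 5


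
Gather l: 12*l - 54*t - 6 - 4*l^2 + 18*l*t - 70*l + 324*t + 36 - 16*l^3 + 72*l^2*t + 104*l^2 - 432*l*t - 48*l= -16*l^3 + l^2*(72*t + 100) + l*(-414*t - 106) + 270*t + 30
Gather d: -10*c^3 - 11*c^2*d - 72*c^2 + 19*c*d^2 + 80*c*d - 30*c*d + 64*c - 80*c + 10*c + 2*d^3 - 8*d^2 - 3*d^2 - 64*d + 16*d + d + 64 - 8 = -10*c^3 - 72*c^2 - 6*c + 2*d^3 + d^2*(19*c - 11) + d*(-11*c^2 + 50*c - 47) + 56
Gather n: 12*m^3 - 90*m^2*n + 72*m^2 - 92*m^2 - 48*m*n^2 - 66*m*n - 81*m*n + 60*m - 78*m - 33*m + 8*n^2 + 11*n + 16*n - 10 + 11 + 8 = 12*m^3 - 20*m^2 - 51*m + n^2*(8 - 48*m) + n*(-90*m^2 - 147*m + 27) + 9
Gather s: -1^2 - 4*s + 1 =-4*s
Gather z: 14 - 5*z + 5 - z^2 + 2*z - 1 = -z^2 - 3*z + 18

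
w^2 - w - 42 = (w - 7)*(w + 6)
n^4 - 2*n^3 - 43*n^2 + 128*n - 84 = (n - 6)*(n - 2)*(n - 1)*(n + 7)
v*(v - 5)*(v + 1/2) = v^3 - 9*v^2/2 - 5*v/2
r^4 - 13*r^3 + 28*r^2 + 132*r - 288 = (r - 8)*(r - 6)*(r - 2)*(r + 3)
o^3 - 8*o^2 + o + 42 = (o - 7)*(o - 3)*(o + 2)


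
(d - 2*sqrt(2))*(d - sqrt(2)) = d^2 - 3*sqrt(2)*d + 4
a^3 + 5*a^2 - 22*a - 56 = (a - 4)*(a + 2)*(a + 7)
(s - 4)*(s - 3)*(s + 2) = s^3 - 5*s^2 - 2*s + 24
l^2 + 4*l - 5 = (l - 1)*(l + 5)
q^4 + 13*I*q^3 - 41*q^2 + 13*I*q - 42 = (q - I)*(q + I)*(q + 6*I)*(q + 7*I)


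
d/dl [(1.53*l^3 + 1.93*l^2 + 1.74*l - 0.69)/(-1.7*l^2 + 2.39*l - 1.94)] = (-2.601*l^4 + 7.3134*l^3 - 1.3339*l^2 - 9.8344*l - 1.7265)/(2.89*l^4 - 8.126*l^3 + 12.3081*l^2 - 9.2732*l + 3.7636)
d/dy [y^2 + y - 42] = 2*y + 1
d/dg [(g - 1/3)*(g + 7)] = 2*g + 20/3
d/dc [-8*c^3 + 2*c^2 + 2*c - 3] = -24*c^2 + 4*c + 2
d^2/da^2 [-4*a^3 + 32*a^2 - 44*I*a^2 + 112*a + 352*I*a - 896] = -24*a + 64 - 88*I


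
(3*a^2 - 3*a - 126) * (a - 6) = 3*a^3 - 21*a^2 - 108*a + 756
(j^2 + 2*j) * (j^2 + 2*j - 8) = j^4 + 4*j^3 - 4*j^2 - 16*j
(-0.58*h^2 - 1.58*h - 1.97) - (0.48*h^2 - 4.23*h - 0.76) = -1.06*h^2 + 2.65*h - 1.21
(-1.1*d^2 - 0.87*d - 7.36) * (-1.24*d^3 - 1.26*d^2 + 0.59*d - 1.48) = 1.364*d^5 + 2.4648*d^4 + 9.5736*d^3 + 10.3883*d^2 - 3.0548*d + 10.8928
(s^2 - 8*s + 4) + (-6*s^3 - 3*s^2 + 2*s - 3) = -6*s^3 - 2*s^2 - 6*s + 1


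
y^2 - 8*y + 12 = (y - 6)*(y - 2)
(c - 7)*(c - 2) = c^2 - 9*c + 14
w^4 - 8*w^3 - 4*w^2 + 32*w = w*(w - 8)*(w - 2)*(w + 2)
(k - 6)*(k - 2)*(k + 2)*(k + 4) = k^4 - 2*k^3 - 28*k^2 + 8*k + 96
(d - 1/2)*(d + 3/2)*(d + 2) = d^3 + 3*d^2 + 5*d/4 - 3/2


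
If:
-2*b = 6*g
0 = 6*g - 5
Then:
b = -5/2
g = 5/6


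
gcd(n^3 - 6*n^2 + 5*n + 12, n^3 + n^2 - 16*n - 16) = n^2 - 3*n - 4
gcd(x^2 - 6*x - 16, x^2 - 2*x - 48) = x - 8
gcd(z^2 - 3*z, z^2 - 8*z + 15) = z - 3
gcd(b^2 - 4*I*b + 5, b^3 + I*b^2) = b + I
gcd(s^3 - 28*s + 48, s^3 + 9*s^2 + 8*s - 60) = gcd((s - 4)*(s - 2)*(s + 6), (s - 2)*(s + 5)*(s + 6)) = s^2 + 4*s - 12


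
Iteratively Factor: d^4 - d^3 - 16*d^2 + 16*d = (d + 4)*(d^3 - 5*d^2 + 4*d) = (d - 4)*(d + 4)*(d^2 - d) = d*(d - 4)*(d + 4)*(d - 1)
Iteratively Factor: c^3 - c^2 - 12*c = (c - 4)*(c^2 + 3*c) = c*(c - 4)*(c + 3)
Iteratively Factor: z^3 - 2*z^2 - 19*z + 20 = (z + 4)*(z^2 - 6*z + 5) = (z - 1)*(z + 4)*(z - 5)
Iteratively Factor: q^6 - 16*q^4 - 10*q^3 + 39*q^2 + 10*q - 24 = (q + 2)*(q^5 - 2*q^4 - 12*q^3 + 14*q^2 + 11*q - 12) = (q - 1)*(q + 2)*(q^4 - q^3 - 13*q^2 + q + 12) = (q - 1)*(q + 1)*(q + 2)*(q^3 - 2*q^2 - 11*q + 12) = (q - 1)^2*(q + 1)*(q + 2)*(q^2 - q - 12) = (q - 4)*(q - 1)^2*(q + 1)*(q + 2)*(q + 3)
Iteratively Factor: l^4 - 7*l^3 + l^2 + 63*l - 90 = (l - 3)*(l^3 - 4*l^2 - 11*l + 30) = (l - 3)*(l - 2)*(l^2 - 2*l - 15) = (l - 3)*(l - 2)*(l + 3)*(l - 5)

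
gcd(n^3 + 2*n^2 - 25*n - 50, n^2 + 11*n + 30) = n + 5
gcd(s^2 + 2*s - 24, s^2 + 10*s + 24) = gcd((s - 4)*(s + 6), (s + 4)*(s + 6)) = s + 6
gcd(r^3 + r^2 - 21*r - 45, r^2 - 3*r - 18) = r + 3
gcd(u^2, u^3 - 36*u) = u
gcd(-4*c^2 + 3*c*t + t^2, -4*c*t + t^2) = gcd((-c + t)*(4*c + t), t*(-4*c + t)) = 1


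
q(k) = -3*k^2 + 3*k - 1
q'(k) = 3 - 6*k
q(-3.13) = -39.78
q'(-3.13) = 21.78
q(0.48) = -0.25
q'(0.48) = 0.12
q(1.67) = -4.36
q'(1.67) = -7.02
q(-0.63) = -4.08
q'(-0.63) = 6.78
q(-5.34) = -102.57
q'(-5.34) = 35.04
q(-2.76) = -32.13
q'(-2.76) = 19.56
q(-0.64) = -4.15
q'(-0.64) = 6.84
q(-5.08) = -93.66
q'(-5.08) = 33.48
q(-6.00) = -127.00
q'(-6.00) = 39.00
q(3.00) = -19.00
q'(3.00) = -15.00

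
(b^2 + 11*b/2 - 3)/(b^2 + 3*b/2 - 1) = (b + 6)/(b + 2)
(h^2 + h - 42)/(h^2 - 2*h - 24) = (h + 7)/(h + 4)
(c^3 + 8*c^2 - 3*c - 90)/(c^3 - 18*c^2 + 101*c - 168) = (c^2 + 11*c + 30)/(c^2 - 15*c + 56)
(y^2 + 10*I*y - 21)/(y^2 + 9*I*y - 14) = (y + 3*I)/(y + 2*I)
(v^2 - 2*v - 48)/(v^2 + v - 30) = (v - 8)/(v - 5)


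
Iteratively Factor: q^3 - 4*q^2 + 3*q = (q - 3)*(q^2 - q) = (q - 3)*(q - 1)*(q)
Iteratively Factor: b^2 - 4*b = (b)*(b - 4)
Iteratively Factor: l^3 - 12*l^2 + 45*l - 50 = (l - 2)*(l^2 - 10*l + 25) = (l - 5)*(l - 2)*(l - 5)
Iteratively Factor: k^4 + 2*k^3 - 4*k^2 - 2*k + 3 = (k + 3)*(k^3 - k^2 - k + 1) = (k - 1)*(k + 3)*(k^2 - 1) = (k - 1)*(k + 1)*(k + 3)*(k - 1)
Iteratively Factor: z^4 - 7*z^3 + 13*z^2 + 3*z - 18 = (z - 2)*(z^3 - 5*z^2 + 3*z + 9) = (z - 3)*(z - 2)*(z^2 - 2*z - 3) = (z - 3)*(z - 2)*(z + 1)*(z - 3)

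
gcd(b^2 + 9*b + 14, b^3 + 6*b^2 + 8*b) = b + 2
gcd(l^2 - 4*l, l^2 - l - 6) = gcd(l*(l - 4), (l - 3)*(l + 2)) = 1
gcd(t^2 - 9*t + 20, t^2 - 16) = t - 4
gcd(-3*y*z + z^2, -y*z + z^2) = z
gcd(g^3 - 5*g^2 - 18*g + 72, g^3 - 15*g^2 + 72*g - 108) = g^2 - 9*g + 18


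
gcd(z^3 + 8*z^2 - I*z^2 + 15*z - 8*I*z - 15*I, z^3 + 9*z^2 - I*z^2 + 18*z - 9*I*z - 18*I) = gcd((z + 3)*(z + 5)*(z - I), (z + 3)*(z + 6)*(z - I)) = z^2 + z*(3 - I) - 3*I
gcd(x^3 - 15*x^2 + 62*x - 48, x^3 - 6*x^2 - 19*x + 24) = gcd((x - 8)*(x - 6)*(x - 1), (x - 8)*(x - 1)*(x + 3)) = x^2 - 9*x + 8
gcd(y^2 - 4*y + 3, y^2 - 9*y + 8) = y - 1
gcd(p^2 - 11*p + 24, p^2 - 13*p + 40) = p - 8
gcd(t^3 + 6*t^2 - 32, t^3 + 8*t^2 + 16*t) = t^2 + 8*t + 16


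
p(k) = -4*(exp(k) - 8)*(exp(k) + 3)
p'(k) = -4*(exp(k) - 8)*exp(k) - 4*(exp(k) + 3)*exp(k) = (20 - 8*exp(k))*exp(k)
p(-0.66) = 105.27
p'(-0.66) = 8.20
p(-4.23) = 96.29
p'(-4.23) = 0.29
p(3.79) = -6853.39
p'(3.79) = -14783.90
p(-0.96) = 103.07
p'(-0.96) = 6.49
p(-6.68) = 96.03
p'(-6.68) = 0.03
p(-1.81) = 99.17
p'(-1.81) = 3.06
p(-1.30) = 101.15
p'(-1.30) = 4.86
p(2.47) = -226.63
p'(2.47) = -881.71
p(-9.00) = 96.00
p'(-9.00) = 0.00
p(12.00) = -105953233327.54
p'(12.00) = -211909721942.92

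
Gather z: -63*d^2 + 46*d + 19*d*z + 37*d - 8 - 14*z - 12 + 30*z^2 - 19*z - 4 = -63*d^2 + 83*d + 30*z^2 + z*(19*d - 33) - 24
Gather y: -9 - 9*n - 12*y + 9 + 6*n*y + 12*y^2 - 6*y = -9*n + 12*y^2 + y*(6*n - 18)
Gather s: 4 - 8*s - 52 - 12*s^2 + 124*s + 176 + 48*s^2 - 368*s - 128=36*s^2 - 252*s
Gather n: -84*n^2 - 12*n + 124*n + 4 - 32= -84*n^2 + 112*n - 28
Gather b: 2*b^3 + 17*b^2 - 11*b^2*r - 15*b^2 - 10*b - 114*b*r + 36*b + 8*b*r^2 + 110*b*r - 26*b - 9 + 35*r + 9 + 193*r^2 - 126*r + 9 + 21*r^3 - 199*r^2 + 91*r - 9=2*b^3 + b^2*(2 - 11*r) + b*(8*r^2 - 4*r) + 21*r^3 - 6*r^2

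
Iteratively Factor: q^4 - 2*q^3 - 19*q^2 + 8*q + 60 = (q - 5)*(q^3 + 3*q^2 - 4*q - 12) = (q - 5)*(q + 2)*(q^2 + q - 6) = (q - 5)*(q + 2)*(q + 3)*(q - 2)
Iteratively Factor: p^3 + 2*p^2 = (p)*(p^2 + 2*p) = p^2*(p + 2)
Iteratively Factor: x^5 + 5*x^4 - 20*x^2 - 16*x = (x + 2)*(x^4 + 3*x^3 - 6*x^2 - 8*x) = (x - 2)*(x + 2)*(x^3 + 5*x^2 + 4*x) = (x - 2)*(x + 2)*(x + 4)*(x^2 + x) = x*(x - 2)*(x + 2)*(x + 4)*(x + 1)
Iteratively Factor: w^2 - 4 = (w - 2)*(w + 2)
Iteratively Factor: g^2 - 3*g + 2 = (g - 2)*(g - 1)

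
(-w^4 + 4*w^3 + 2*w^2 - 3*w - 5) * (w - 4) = -w^5 + 8*w^4 - 14*w^3 - 11*w^2 + 7*w + 20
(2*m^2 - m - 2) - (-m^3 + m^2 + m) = m^3 + m^2 - 2*m - 2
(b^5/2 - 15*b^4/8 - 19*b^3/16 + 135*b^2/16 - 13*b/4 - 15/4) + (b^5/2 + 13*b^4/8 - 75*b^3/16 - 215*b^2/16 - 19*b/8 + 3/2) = b^5 - b^4/4 - 47*b^3/8 - 5*b^2 - 45*b/8 - 9/4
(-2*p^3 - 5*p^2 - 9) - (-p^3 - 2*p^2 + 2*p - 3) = -p^3 - 3*p^2 - 2*p - 6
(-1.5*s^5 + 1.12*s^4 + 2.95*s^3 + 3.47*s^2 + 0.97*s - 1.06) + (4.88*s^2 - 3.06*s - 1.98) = -1.5*s^5 + 1.12*s^4 + 2.95*s^3 + 8.35*s^2 - 2.09*s - 3.04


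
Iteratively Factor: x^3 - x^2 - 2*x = (x + 1)*(x^2 - 2*x) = (x - 2)*(x + 1)*(x)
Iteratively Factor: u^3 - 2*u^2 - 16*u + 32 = (u + 4)*(u^2 - 6*u + 8) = (u - 2)*(u + 4)*(u - 4)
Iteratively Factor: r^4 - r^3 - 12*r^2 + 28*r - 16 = (r - 1)*(r^3 - 12*r + 16) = (r - 2)*(r - 1)*(r^2 + 2*r - 8) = (r - 2)*(r - 1)*(r + 4)*(r - 2)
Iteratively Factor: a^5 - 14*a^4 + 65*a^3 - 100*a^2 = (a - 4)*(a^4 - 10*a^3 + 25*a^2) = a*(a - 4)*(a^3 - 10*a^2 + 25*a) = a^2*(a - 4)*(a^2 - 10*a + 25) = a^2*(a - 5)*(a - 4)*(a - 5)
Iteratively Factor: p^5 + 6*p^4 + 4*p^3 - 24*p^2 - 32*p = (p + 4)*(p^4 + 2*p^3 - 4*p^2 - 8*p) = (p - 2)*(p + 4)*(p^3 + 4*p^2 + 4*p) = (p - 2)*(p + 2)*(p + 4)*(p^2 + 2*p) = (p - 2)*(p + 2)^2*(p + 4)*(p)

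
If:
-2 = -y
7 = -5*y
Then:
No Solution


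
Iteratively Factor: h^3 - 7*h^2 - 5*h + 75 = (h + 3)*(h^2 - 10*h + 25) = (h - 5)*(h + 3)*(h - 5)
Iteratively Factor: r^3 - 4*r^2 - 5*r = (r + 1)*(r^2 - 5*r) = r*(r + 1)*(r - 5)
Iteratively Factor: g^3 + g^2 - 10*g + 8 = (g - 1)*(g^2 + 2*g - 8) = (g - 2)*(g - 1)*(g + 4)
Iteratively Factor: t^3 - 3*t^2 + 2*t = (t - 2)*(t^2 - t) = (t - 2)*(t - 1)*(t)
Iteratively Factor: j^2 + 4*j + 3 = (j + 1)*(j + 3)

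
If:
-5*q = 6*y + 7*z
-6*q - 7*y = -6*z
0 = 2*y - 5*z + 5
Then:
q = 425/149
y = -360/149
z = 5/149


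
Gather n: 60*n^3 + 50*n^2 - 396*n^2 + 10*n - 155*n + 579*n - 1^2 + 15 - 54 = 60*n^3 - 346*n^2 + 434*n - 40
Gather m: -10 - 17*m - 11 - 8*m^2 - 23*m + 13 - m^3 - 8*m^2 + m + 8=-m^3 - 16*m^2 - 39*m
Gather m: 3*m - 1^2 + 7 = 3*m + 6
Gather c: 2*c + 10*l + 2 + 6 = 2*c + 10*l + 8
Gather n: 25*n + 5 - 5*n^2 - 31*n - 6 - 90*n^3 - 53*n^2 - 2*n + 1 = -90*n^3 - 58*n^2 - 8*n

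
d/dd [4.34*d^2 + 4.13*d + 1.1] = 8.68*d + 4.13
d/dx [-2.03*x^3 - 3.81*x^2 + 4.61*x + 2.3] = -6.09*x^2 - 7.62*x + 4.61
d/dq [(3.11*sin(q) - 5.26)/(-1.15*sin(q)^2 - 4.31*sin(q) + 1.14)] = (3.5765*sin(q)^2 - 12.098*sin(q) - 19.1252)*cos(q)/(1.3225*sin(q)^4 + 9.913*sin(q)^3 + 15.9541*sin(q)^2 - 9.8268*sin(q) + 1.2996)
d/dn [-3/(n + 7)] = 3/(n + 7)^2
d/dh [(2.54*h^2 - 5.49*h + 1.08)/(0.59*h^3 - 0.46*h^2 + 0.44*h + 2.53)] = (-1.4986*h^4 + 6.4782*h^3 - 3.3194*h^2 + 13.846*h - 14.3649)/(0.3481*h^6 - 0.5428*h^5 + 0.7308*h^4 + 2.5806*h^3 - 2.134*h^2 + 2.2264*h + 6.4009)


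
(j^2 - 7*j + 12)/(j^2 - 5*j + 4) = (j - 3)/(j - 1)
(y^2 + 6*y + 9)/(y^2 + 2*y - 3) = (y + 3)/(y - 1)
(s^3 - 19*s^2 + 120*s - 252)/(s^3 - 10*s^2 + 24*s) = (s^2 - 13*s + 42)/(s*(s - 4))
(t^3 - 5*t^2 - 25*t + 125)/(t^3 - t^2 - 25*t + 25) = (t - 5)/(t - 1)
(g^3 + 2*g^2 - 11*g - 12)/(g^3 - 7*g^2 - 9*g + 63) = (g^2 + 5*g + 4)/(g^2 - 4*g - 21)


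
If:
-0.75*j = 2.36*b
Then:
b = -0.317796610169492*j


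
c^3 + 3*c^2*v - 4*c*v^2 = c*(c - v)*(c + 4*v)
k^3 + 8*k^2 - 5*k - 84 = (k - 3)*(k + 4)*(k + 7)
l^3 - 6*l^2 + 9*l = l*(l - 3)^2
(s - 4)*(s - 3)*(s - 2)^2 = s^4 - 11*s^3 + 44*s^2 - 76*s + 48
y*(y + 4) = y^2 + 4*y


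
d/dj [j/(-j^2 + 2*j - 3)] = (j^2 - 3)/(j^4 - 4*j^3 + 10*j^2 - 12*j + 9)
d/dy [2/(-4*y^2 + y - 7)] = 2*(8*y - 1)/(4*y^2 - y + 7)^2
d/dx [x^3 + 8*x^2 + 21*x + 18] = 3*x^2 + 16*x + 21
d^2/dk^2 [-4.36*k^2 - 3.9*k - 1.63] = -8.72000000000000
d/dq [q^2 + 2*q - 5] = 2*q + 2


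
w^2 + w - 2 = (w - 1)*(w + 2)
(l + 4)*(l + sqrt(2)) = l^2 + sqrt(2)*l + 4*l + 4*sqrt(2)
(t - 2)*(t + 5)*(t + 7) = t^3 + 10*t^2 + 11*t - 70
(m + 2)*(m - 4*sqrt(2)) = m^2 - 4*sqrt(2)*m + 2*m - 8*sqrt(2)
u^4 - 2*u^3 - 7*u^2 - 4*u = u*(u - 4)*(u + 1)^2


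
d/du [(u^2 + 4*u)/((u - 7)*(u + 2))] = (-9*u^2 - 28*u - 56)/(u^4 - 10*u^3 - 3*u^2 + 140*u + 196)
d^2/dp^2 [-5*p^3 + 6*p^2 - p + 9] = 12 - 30*p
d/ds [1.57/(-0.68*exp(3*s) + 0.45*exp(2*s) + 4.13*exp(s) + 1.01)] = (3.2028*exp(2*s) - 1.413*exp(s) - 6.4841)*exp(s)/(-0.68*exp(3*s) + 0.45*exp(2*s) + 4.13*exp(s) + 1.01)^2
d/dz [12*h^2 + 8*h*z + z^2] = 8*h + 2*z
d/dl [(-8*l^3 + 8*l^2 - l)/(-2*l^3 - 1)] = (16*l^4 - 4*l^3 + 24*l^2 - 16*l + 1)/(4*l^6 + 4*l^3 + 1)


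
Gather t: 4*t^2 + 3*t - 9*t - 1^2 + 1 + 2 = 4*t^2 - 6*t + 2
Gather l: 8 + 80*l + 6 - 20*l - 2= 60*l + 12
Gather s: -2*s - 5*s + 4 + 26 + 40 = 70 - 7*s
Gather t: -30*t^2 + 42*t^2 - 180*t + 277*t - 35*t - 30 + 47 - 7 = 12*t^2 + 62*t + 10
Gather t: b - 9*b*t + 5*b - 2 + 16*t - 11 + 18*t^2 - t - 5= 6*b + 18*t^2 + t*(15 - 9*b) - 18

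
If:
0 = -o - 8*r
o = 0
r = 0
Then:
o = 0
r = 0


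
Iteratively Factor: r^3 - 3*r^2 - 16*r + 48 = (r - 3)*(r^2 - 16) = (r - 4)*(r - 3)*(r + 4)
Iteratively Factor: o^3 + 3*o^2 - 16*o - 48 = (o + 4)*(o^2 - o - 12) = (o - 4)*(o + 4)*(o + 3)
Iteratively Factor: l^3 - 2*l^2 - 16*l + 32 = (l - 2)*(l^2 - 16) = (l - 4)*(l - 2)*(l + 4)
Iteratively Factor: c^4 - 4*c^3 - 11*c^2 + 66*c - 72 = (c + 4)*(c^3 - 8*c^2 + 21*c - 18) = (c - 3)*(c + 4)*(c^2 - 5*c + 6) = (c - 3)^2*(c + 4)*(c - 2)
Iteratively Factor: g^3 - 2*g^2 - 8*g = (g - 4)*(g^2 + 2*g) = g*(g - 4)*(g + 2)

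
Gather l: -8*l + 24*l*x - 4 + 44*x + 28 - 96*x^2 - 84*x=l*(24*x - 8) - 96*x^2 - 40*x + 24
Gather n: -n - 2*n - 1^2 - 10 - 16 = -3*n - 27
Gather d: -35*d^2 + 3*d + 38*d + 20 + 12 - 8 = -35*d^2 + 41*d + 24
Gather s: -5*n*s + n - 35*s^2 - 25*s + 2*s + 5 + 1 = n - 35*s^2 + s*(-5*n - 23) + 6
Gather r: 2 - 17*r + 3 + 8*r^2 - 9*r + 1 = 8*r^2 - 26*r + 6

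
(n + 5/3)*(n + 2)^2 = n^3 + 17*n^2/3 + 32*n/3 + 20/3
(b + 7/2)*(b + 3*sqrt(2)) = b^2 + 7*b/2 + 3*sqrt(2)*b + 21*sqrt(2)/2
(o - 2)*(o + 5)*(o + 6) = o^3 + 9*o^2 + 8*o - 60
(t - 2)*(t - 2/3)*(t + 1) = t^3 - 5*t^2/3 - 4*t/3 + 4/3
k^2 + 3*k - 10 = (k - 2)*(k + 5)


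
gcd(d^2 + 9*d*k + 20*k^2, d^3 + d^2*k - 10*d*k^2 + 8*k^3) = d + 4*k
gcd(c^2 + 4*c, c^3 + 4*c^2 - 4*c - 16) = c + 4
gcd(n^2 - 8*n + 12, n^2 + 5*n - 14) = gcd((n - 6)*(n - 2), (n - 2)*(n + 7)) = n - 2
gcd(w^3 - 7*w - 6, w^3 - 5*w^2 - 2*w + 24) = w^2 - w - 6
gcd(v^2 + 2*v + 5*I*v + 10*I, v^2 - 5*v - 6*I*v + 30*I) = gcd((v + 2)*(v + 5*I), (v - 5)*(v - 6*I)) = 1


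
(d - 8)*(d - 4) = d^2 - 12*d + 32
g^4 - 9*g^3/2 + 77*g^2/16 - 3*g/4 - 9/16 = (g - 3)*(g - 1)*(g - 3/4)*(g + 1/4)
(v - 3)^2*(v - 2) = v^3 - 8*v^2 + 21*v - 18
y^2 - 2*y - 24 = (y - 6)*(y + 4)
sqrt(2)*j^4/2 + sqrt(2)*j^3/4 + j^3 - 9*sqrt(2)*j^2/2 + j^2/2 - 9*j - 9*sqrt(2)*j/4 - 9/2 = (j - 3)*(j + 1/2)*(j + 3)*(sqrt(2)*j/2 + 1)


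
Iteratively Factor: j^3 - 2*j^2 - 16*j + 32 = (j - 4)*(j^2 + 2*j - 8) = (j - 4)*(j + 4)*(j - 2)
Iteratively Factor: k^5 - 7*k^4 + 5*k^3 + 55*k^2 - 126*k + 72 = (k + 3)*(k^4 - 10*k^3 + 35*k^2 - 50*k + 24) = (k - 3)*(k + 3)*(k^3 - 7*k^2 + 14*k - 8) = (k - 4)*(k - 3)*(k + 3)*(k^2 - 3*k + 2) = (k - 4)*(k - 3)*(k - 1)*(k + 3)*(k - 2)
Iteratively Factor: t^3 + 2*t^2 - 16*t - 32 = (t + 2)*(t^2 - 16) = (t + 2)*(t + 4)*(t - 4)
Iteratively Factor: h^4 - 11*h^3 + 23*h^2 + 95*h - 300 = (h - 5)*(h^3 - 6*h^2 - 7*h + 60) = (h - 5)^2*(h^2 - h - 12) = (h - 5)^2*(h + 3)*(h - 4)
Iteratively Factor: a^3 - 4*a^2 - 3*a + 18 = (a + 2)*(a^2 - 6*a + 9) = (a - 3)*(a + 2)*(a - 3)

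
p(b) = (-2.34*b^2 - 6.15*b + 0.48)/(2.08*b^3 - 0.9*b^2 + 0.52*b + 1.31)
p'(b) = (-4.68*b - 6.15)/(2.08*b^3 - 0.9*b^2 + 0.52*b + 1.31) + (-6.24*b^2 + 1.8*b - 0.52)*(-2.34*b^2 - 6.15*b + 0.48)/(2.08*b^3 - 0.9*b^2 + 0.52*b + 1.31)^2 = (4.8672*b^4 + 25.584*b^3 - 9.747*b^2 - 5.2668*b - 8.3061)/(4.3264*b^6 - 3.744*b^5 + 2.9732*b^4 + 4.5136*b^3 - 2.0876*b^2 + 1.3624*b + 1.7161)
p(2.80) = -0.85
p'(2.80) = 0.44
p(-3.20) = 0.05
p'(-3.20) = -0.07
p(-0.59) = 12.54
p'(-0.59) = -192.06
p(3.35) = -0.65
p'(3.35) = 0.28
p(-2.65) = -0.01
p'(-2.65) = -0.15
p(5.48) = -0.32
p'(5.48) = 0.08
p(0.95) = -2.69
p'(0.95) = 0.49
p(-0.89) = -3.08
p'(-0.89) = -14.83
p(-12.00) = 0.07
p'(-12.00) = 0.00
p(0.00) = 0.37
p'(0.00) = -4.84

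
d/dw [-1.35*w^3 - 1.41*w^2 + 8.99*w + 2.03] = -4.05*w^2 - 2.82*w + 8.99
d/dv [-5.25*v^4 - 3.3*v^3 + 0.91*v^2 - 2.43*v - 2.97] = -21.0*v^3 - 9.9*v^2 + 1.82*v - 2.43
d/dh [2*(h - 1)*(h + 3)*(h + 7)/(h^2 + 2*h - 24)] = 2*(h^4 + 4*h^3 - 65*h^2 - 390*h - 222)/(h^4 + 4*h^3 - 44*h^2 - 96*h + 576)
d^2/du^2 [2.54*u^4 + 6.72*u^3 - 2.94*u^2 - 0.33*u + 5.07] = 30.48*u^2 + 40.32*u - 5.88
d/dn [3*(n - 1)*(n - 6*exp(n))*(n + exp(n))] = 3*(n - 1)*(n - 6*exp(n))*(exp(n) + 1) - 3*(n - 1)*(n + exp(n))*(6*exp(n) - 1) + 3*(n - 6*exp(n))*(n + exp(n))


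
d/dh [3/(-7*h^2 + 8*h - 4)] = 6*(7*h - 4)/(7*h^2 - 8*h + 4)^2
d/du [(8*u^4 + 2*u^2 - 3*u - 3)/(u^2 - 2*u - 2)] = u*(16*u^4 - 48*u^3 - 64*u^2 - u - 2)/(u^4 - 4*u^3 + 8*u + 4)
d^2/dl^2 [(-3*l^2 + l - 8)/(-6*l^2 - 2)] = 3*(-3*l^3 + 63*l^2 + 3*l - 7)/(27*l^6 + 27*l^4 + 9*l^2 + 1)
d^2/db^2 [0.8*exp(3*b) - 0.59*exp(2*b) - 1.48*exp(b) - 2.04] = (7.2*exp(2*b) - 2.36*exp(b) - 1.48)*exp(b)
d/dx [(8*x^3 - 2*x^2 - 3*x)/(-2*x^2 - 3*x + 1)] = (-16*x^4 - 48*x^3 + 24*x^2 - 4*x - 3)/(4*x^4 + 12*x^3 + 5*x^2 - 6*x + 1)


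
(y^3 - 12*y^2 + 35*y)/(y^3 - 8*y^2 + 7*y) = (y - 5)/(y - 1)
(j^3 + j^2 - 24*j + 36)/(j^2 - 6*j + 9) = (j^2 + 4*j - 12)/(j - 3)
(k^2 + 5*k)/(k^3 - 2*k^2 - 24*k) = (k + 5)/(k^2 - 2*k - 24)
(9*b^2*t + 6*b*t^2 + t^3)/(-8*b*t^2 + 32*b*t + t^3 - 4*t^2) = (9*b^2 + 6*b*t + t^2)/(-8*b*t + 32*b + t^2 - 4*t)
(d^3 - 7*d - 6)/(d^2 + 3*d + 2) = d - 3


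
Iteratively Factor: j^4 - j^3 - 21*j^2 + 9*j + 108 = (j - 4)*(j^3 + 3*j^2 - 9*j - 27) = (j - 4)*(j - 3)*(j^2 + 6*j + 9) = (j - 4)*(j - 3)*(j + 3)*(j + 3)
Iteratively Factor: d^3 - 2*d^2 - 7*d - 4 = (d + 1)*(d^2 - 3*d - 4) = (d + 1)^2*(d - 4)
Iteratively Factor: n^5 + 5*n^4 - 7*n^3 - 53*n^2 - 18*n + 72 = (n - 1)*(n^4 + 6*n^3 - n^2 - 54*n - 72) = (n - 1)*(n + 2)*(n^3 + 4*n^2 - 9*n - 36) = (n - 1)*(n + 2)*(n + 4)*(n^2 - 9) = (n - 1)*(n + 2)*(n + 3)*(n + 4)*(n - 3)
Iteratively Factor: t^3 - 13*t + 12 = (t - 3)*(t^2 + 3*t - 4) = (t - 3)*(t + 4)*(t - 1)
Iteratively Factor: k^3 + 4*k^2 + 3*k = (k)*(k^2 + 4*k + 3) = k*(k + 1)*(k + 3)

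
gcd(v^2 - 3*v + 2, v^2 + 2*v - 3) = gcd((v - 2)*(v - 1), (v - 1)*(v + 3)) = v - 1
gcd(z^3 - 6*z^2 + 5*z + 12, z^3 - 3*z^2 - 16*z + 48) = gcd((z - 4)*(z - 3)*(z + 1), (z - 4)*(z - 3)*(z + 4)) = z^2 - 7*z + 12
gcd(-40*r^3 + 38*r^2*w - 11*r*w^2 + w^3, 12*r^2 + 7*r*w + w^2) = 1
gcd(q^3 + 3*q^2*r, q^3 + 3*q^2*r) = q^3 + 3*q^2*r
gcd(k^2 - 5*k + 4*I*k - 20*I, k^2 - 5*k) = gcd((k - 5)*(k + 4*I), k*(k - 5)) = k - 5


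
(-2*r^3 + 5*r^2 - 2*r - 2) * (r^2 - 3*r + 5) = -2*r^5 + 11*r^4 - 27*r^3 + 29*r^2 - 4*r - 10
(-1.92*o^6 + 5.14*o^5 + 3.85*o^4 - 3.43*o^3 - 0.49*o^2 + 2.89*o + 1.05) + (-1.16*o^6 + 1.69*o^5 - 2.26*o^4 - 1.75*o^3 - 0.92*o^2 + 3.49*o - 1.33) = -3.08*o^6 + 6.83*o^5 + 1.59*o^4 - 5.18*o^3 - 1.41*o^2 + 6.38*o - 0.28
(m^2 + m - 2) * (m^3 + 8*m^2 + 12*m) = m^5 + 9*m^4 + 18*m^3 - 4*m^2 - 24*m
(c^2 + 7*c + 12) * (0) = 0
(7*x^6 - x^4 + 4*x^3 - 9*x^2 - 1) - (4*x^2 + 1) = 7*x^6 - x^4 + 4*x^3 - 13*x^2 - 2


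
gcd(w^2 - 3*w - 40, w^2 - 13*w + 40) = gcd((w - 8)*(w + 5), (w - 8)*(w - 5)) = w - 8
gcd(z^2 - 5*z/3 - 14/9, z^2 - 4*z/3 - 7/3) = z - 7/3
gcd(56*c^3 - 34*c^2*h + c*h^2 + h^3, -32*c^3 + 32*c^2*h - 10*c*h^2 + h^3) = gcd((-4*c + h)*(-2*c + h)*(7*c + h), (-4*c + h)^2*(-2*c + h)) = 8*c^2 - 6*c*h + h^2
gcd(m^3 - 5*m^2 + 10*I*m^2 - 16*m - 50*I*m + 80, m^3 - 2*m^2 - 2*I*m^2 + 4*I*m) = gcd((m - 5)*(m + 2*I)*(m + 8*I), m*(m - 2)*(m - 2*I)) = 1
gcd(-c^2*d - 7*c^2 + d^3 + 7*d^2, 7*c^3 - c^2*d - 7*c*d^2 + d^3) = c^2 - d^2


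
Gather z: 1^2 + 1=2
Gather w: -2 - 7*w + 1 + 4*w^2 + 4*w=4*w^2 - 3*w - 1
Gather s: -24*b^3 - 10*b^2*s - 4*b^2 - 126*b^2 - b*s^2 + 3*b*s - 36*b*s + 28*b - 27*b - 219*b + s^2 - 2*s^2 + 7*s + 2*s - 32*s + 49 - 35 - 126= -24*b^3 - 130*b^2 - 218*b + s^2*(-b - 1) + s*(-10*b^2 - 33*b - 23) - 112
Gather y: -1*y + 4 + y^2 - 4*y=y^2 - 5*y + 4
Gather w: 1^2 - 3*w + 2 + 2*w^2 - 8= 2*w^2 - 3*w - 5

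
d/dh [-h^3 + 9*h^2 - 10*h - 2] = -3*h^2 + 18*h - 10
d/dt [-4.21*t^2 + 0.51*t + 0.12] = 0.51 - 8.42*t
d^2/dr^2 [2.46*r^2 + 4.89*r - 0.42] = 4.92000000000000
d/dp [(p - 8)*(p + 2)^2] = (p + 2)*(3*p - 14)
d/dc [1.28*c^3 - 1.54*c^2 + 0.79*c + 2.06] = 3.84*c^2 - 3.08*c + 0.79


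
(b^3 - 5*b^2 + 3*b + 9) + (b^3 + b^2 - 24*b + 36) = 2*b^3 - 4*b^2 - 21*b + 45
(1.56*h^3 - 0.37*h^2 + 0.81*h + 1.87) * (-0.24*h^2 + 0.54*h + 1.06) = -0.3744*h^5 + 0.9312*h^4 + 1.2594*h^3 - 0.4036*h^2 + 1.8684*h + 1.9822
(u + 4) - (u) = 4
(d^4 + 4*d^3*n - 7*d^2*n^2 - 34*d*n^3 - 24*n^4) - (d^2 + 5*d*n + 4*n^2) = d^4 + 4*d^3*n - 7*d^2*n^2 - d^2 - 34*d*n^3 - 5*d*n - 24*n^4 - 4*n^2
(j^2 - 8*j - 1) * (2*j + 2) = 2*j^3 - 14*j^2 - 18*j - 2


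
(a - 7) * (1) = a - 7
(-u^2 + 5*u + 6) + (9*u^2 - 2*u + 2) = 8*u^2 + 3*u + 8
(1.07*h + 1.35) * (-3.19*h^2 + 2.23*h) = -3.4133*h^3 - 1.9204*h^2 + 3.0105*h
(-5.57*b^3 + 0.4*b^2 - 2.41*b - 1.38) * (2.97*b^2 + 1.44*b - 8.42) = -16.5429*b^5 - 6.8328*b^4 + 40.3177*b^3 - 10.937*b^2 + 18.305*b + 11.6196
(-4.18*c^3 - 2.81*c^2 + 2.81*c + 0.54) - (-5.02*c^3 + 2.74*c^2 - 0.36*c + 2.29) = 0.84*c^3 - 5.55*c^2 + 3.17*c - 1.75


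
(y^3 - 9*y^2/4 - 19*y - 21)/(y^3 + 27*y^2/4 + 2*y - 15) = (4*y^2 - 17*y - 42)/(4*y^2 + 19*y - 30)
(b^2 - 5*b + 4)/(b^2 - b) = (b - 4)/b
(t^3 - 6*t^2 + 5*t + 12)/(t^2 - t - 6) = (t^2 - 3*t - 4)/(t + 2)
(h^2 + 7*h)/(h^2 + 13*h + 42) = h/(h + 6)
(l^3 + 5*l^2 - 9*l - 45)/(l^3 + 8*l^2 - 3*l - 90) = (l + 3)/(l + 6)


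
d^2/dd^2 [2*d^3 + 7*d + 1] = 12*d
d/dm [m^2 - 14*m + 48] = 2*m - 14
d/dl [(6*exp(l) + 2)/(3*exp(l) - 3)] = -2/(3*sinh(l/2)^2)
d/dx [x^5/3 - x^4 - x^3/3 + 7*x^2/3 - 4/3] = x*(5*x^3 - 12*x^2 - 3*x + 14)/3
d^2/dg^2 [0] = 0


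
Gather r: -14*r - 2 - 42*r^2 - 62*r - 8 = -42*r^2 - 76*r - 10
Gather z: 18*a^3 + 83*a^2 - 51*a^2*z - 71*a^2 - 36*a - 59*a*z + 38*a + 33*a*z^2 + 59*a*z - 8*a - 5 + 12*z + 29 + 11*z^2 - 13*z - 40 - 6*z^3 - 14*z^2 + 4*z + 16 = 18*a^3 + 12*a^2 - 6*a - 6*z^3 + z^2*(33*a - 3) + z*(3 - 51*a^2)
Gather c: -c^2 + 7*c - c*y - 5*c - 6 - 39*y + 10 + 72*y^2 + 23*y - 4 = -c^2 + c*(2 - y) + 72*y^2 - 16*y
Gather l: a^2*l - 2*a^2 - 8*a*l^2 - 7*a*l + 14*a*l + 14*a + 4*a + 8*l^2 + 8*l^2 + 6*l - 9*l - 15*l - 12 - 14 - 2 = -2*a^2 + 18*a + l^2*(16 - 8*a) + l*(a^2 + 7*a - 18) - 28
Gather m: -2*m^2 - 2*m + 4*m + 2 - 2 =-2*m^2 + 2*m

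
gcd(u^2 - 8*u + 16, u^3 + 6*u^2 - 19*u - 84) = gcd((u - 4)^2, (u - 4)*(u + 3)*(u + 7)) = u - 4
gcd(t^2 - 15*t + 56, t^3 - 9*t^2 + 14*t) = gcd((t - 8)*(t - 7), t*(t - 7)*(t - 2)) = t - 7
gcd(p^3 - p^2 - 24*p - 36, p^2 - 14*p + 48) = p - 6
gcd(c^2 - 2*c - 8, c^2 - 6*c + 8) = c - 4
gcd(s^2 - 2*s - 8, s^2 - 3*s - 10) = s + 2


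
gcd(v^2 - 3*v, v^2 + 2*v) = v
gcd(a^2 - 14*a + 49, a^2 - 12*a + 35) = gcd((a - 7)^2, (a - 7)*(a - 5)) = a - 7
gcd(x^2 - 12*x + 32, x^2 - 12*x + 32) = x^2 - 12*x + 32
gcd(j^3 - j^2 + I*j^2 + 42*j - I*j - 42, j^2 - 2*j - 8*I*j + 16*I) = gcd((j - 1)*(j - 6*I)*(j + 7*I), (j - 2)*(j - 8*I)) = 1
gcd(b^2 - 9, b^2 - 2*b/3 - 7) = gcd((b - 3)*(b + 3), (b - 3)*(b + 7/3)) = b - 3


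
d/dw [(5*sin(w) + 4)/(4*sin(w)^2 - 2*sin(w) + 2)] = (-10*sin(w)^2 - 16*sin(w) + 9)*cos(w)/(2*(-sin(w) - cos(2*w) + 2)^2)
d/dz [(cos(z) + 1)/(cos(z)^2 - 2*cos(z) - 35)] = (cos(z)^2 + 2*cos(z) + 33)*sin(z)/(sin(z)^2 + 2*cos(z) + 34)^2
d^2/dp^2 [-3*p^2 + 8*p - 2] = -6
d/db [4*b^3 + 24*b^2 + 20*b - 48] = 12*b^2 + 48*b + 20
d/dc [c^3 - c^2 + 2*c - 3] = 3*c^2 - 2*c + 2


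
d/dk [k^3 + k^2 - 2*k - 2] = 3*k^2 + 2*k - 2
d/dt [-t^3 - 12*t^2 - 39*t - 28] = -3*t^2 - 24*t - 39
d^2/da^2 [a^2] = 2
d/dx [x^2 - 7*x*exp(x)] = -7*x*exp(x) + 2*x - 7*exp(x)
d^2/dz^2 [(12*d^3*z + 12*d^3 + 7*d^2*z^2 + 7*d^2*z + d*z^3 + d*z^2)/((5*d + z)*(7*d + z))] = d^2*(7070*d^4 + 4830*d^3*z - 814*d^3 + 1050*d^2*z^2 - 606*d^2*z + 74*d*z^3 - 138*d*z^2 - 10*z^3)/(42875*d^6 + 44100*d^5*z + 18795*d^4*z^2 + 4248*d^3*z^3 + 537*d^2*z^4 + 36*d*z^5 + z^6)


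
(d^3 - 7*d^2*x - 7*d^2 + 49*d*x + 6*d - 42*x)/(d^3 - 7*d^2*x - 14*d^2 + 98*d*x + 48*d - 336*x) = (d - 1)/(d - 8)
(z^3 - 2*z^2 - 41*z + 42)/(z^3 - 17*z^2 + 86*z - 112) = (z^2 + 5*z - 6)/(z^2 - 10*z + 16)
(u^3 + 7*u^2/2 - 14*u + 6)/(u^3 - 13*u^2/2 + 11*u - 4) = (u + 6)/(u - 4)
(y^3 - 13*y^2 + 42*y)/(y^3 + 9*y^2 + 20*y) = (y^2 - 13*y + 42)/(y^2 + 9*y + 20)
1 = 1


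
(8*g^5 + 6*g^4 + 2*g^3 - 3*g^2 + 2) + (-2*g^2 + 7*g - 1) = 8*g^5 + 6*g^4 + 2*g^3 - 5*g^2 + 7*g + 1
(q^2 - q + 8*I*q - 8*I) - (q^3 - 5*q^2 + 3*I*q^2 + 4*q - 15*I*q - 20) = -q^3 + 6*q^2 - 3*I*q^2 - 5*q + 23*I*q + 20 - 8*I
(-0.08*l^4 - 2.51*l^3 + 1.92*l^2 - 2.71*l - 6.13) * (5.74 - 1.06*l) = 0.0848*l^5 + 2.2014*l^4 - 16.4426*l^3 + 13.8934*l^2 - 9.0576*l - 35.1862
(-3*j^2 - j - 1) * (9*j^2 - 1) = -27*j^4 - 9*j^3 - 6*j^2 + j + 1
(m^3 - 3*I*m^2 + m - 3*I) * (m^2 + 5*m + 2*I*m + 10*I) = m^5 + 5*m^4 - I*m^4 + 7*m^3 - 5*I*m^3 + 35*m^2 - I*m^2 + 6*m - 5*I*m + 30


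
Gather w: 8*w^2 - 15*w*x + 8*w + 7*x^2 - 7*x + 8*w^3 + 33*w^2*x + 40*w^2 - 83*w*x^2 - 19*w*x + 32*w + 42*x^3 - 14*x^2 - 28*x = 8*w^3 + w^2*(33*x + 48) + w*(-83*x^2 - 34*x + 40) + 42*x^3 - 7*x^2 - 35*x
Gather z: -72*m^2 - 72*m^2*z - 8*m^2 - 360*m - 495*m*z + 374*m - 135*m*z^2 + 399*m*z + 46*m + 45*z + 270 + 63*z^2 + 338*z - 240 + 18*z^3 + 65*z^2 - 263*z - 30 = -80*m^2 + 60*m + 18*z^3 + z^2*(128 - 135*m) + z*(-72*m^2 - 96*m + 120)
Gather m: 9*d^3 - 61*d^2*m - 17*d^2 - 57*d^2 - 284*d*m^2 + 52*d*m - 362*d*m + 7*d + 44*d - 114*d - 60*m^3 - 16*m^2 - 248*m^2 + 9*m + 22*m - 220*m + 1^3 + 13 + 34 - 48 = 9*d^3 - 74*d^2 - 63*d - 60*m^3 + m^2*(-284*d - 264) + m*(-61*d^2 - 310*d - 189)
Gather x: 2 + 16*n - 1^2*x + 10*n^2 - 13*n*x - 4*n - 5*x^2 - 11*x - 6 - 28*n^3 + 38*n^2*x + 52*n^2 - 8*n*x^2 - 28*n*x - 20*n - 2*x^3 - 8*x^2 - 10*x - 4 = -28*n^3 + 62*n^2 - 8*n - 2*x^3 + x^2*(-8*n - 13) + x*(38*n^2 - 41*n - 22) - 8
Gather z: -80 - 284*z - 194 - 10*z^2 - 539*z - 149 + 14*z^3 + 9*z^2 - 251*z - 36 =14*z^3 - z^2 - 1074*z - 459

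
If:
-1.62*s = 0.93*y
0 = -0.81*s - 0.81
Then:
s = -1.00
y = 1.74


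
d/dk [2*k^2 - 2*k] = 4*k - 2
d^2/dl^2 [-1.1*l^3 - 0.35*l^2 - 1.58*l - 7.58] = -6.6*l - 0.7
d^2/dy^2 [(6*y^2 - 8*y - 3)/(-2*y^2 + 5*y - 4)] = 2*(-28*y^3 + 180*y^2 - 282*y + 115)/(8*y^6 - 60*y^5 + 198*y^4 - 365*y^3 + 396*y^2 - 240*y + 64)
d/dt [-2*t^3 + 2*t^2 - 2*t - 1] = -6*t^2 + 4*t - 2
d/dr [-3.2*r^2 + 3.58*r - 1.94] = 3.58 - 6.4*r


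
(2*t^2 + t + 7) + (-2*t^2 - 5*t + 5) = 12 - 4*t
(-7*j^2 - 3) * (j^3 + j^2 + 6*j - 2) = -7*j^5 - 7*j^4 - 45*j^3 + 11*j^2 - 18*j + 6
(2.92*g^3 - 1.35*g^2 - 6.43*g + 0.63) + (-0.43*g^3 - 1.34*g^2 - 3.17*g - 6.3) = 2.49*g^3 - 2.69*g^2 - 9.6*g - 5.67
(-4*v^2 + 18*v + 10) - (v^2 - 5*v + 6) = -5*v^2 + 23*v + 4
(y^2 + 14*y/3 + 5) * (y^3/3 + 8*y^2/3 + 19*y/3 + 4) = y^5/3 + 38*y^4/9 + 184*y^3/9 + 422*y^2/9 + 151*y/3 + 20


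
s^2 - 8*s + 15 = (s - 5)*(s - 3)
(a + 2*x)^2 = a^2 + 4*a*x + 4*x^2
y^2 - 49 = (y - 7)*(y + 7)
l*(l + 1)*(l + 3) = l^3 + 4*l^2 + 3*l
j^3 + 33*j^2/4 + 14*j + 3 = (j + 1/4)*(j + 2)*(j + 6)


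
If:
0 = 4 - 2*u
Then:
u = 2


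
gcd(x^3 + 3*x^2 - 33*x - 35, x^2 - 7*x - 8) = x + 1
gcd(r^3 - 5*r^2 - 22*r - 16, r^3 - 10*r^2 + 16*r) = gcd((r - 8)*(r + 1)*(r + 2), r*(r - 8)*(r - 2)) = r - 8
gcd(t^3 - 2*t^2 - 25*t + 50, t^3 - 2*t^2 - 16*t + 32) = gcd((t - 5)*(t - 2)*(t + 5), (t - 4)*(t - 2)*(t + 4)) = t - 2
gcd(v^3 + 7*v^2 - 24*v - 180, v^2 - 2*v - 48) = v + 6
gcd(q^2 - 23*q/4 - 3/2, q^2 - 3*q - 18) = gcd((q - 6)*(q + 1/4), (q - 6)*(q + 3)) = q - 6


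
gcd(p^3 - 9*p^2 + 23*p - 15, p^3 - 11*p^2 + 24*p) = p - 3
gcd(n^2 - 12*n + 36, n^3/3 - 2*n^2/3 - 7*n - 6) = n - 6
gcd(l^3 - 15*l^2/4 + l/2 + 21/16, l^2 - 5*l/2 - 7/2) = l - 7/2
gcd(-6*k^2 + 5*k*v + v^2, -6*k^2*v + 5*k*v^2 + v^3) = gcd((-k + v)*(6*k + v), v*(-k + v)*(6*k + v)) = -6*k^2 + 5*k*v + v^2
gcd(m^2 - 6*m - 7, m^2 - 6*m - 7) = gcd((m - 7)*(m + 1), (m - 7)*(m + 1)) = m^2 - 6*m - 7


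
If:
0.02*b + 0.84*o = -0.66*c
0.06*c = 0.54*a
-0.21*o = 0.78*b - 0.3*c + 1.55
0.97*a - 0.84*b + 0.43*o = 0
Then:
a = 0.26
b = -0.62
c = 2.30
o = -1.79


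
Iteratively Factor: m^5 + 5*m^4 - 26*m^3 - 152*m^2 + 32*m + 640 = (m + 4)*(m^4 + m^3 - 30*m^2 - 32*m + 160) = (m - 2)*(m + 4)*(m^3 + 3*m^2 - 24*m - 80) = (m - 5)*(m - 2)*(m + 4)*(m^2 + 8*m + 16) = (m - 5)*(m - 2)*(m + 4)^2*(m + 4)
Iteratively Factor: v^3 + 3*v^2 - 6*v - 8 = (v + 4)*(v^2 - v - 2) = (v + 1)*(v + 4)*(v - 2)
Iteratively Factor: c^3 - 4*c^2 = (c - 4)*(c^2) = c*(c - 4)*(c)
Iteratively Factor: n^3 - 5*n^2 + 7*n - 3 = (n - 1)*(n^2 - 4*n + 3) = (n - 3)*(n - 1)*(n - 1)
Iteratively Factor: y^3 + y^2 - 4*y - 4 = (y + 1)*(y^2 - 4) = (y - 2)*(y + 1)*(y + 2)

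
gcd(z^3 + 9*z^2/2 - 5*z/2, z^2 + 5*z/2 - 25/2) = z + 5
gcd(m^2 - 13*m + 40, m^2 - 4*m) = 1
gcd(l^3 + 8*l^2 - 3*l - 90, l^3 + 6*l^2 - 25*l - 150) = l^2 + 11*l + 30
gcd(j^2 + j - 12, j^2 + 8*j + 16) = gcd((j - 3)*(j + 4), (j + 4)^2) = j + 4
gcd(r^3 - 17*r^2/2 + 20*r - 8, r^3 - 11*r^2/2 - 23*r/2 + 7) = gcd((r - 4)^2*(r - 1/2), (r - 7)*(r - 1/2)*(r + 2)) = r - 1/2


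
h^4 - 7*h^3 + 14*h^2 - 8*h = h*(h - 4)*(h - 2)*(h - 1)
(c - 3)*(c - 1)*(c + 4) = c^3 - 13*c + 12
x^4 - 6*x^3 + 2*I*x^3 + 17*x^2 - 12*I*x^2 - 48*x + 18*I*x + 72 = (x - 3)^2*(x - 2*I)*(x + 4*I)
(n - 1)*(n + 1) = n^2 - 1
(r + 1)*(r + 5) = r^2 + 6*r + 5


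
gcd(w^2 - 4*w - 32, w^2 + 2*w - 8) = w + 4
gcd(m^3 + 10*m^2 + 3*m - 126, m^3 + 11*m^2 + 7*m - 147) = m^2 + 4*m - 21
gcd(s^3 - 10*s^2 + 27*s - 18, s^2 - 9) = s - 3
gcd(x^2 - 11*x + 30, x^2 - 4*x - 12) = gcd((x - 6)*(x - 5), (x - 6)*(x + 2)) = x - 6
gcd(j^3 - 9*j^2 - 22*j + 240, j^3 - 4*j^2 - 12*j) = j - 6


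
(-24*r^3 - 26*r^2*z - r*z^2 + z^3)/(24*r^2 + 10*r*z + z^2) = (-6*r^2 - 5*r*z + z^2)/(6*r + z)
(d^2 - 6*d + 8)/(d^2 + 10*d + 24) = (d^2 - 6*d + 8)/(d^2 + 10*d + 24)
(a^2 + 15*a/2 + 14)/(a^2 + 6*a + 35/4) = 2*(a + 4)/(2*a + 5)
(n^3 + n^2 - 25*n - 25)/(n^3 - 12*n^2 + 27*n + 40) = (n + 5)/(n - 8)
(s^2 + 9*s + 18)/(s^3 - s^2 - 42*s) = (s + 3)/(s*(s - 7))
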